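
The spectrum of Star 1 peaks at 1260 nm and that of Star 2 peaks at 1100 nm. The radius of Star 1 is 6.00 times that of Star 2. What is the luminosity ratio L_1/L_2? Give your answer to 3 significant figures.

20.9

Wien's law gives T ∝ 1/λ_max, so T_1/T_2 = λ_2/λ_1 = 1100/1260 = 0.8730.
Then L ∝ R²T⁴ gives L_1/L_2 = (6.00)² × (0.8730)⁴ = 36.00 × 0.5809 = 20.91.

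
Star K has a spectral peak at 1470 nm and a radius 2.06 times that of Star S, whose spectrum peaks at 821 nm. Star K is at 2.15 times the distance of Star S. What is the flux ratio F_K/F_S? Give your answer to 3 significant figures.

Wien's law: T_K/T_S = λ_S/λ_K = 821/1470 = 0.5585.
L_K/L_S = (R_K/R_S)²(T_K/T_S)⁴ = (2.06)²(0.5585)⁴ = 0.4129.
F_K/F_S = (L_K/L_S)/(d_K/d_S)² = 0.4129/(2.15)² = 0.08932.

0.0893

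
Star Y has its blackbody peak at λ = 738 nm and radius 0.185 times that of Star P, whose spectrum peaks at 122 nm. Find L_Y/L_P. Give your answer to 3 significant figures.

2.56×10^-5

Wien's law gives T ∝ 1/λ_max, so T_Y/T_P = λ_P/λ_Y = 122/738 = 0.1653.
Then L ∝ R²T⁴ gives L_Y/L_P = (0.185)² × (0.1653)⁴ = 0.03422 × 7.468×10^-4 = 2.556×10^-5.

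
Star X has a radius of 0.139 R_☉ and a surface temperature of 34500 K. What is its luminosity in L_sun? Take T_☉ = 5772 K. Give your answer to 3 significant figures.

L/L_☉ = (R/R_☉)² (T/T_☉)⁴ = (0.139)² × (34500/5772)⁴
       = 0.01932 × (5.977)⁴ = 0.01932 × 1276 = 24.66.

24.7 L_sun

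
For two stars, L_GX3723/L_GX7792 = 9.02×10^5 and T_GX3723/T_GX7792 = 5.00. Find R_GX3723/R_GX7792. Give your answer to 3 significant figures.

38.0

L ∝ R²T⁴ gives R ∝ √L / T², so
R_GX3723/R_GX7792 = √(9.02×10^5) / (5.00)² = 949.7 / 25.00 = 37.99.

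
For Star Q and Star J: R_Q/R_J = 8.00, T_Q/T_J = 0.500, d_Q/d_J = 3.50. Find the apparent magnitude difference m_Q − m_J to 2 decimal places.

L_Q/L_J = (8.00)²(0.500)⁴ = 4.000.
F_Q/F_J = (L_Q/L_J)/(d_Q/d_J)² = 4.000/12.25 = 0.3265.
m_Q − m_J = −2.5 log₁₀(0.3265) = 1.22.

1.22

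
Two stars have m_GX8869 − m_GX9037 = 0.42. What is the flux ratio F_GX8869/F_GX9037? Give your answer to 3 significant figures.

0.679

F_GX8869/F_GX9037 = 10^(−(m_GX8869 − m_GX9037)/2.5) = 10^(-0.42/2.5) = 10^-0.168 = 0.6792.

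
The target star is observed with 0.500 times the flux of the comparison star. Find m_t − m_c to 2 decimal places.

0.75

m_t − m_c = −2.5 log₁₀(F_t/F_c) = −2.5 log₁₀(0.500) = −2.5 × (-0.301) = 0.753.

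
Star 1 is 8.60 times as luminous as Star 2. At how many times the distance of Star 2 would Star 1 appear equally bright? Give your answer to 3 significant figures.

2.93

Equal flux requires L_1/d_1² = L_2/d_2², so d_1/d_2 = √(L_1/L_2)
= √(8.60) = 2.933.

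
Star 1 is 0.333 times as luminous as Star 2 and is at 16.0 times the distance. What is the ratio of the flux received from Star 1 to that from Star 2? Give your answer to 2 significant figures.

F = L/(4πd²), so F_1/F_2 = (L_1/L_2) / (d_1/d_2)²
= 0.333 / (16.0)² = 0.333 / 256.0 = 0.001301.

0.0013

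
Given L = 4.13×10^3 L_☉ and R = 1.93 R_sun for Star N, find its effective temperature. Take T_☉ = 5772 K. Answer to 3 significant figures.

T/T_☉ = (L/L_☉)^(1/4) / (R/R_☉)^(1/2)
T = 5772 × (4.13×10^3)^(1/4) / √(1.93) = 5772 × 8.017 / 1.389 = 3.331×10^4 K.

3.33×10^4 K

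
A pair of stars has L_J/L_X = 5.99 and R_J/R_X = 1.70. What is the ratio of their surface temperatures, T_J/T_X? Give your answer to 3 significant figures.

L ∝ R²T⁴ gives T ∝ (L/R²)^(1/4), so
T_J/T_X = (5.99 / 1.70²)^(1/4) = (2.073)^(1/4) = 1.200.

1.20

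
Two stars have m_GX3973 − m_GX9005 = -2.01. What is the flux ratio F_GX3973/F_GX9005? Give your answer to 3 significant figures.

6.37

F_GX3973/F_GX9005 = 10^(−(m_GX3973 − m_GX9005)/2.5) = 10^(2.01/2.5) = 10^0.804 = 6.368.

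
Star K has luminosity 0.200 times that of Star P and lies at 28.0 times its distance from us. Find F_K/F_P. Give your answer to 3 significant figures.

F = L/(4πd²), so F_K/F_P = (L_K/L_P) / (d_K/d_P)²
= 0.200 / (28.0)² = 0.200 / 784.0 = 2.551×10^-4.

2.55×10^-4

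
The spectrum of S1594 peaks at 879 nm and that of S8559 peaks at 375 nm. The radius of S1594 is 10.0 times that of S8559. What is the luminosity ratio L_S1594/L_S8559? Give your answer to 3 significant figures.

3.31

Wien's law gives T ∝ 1/λ_max, so T_S1594/T_S8559 = λ_S8559/λ_S1594 = 375/879 = 0.4266.
Then L ∝ R²T⁴ gives L_S1594/L_S8559 = (10.0)² × (0.4266)⁴ = 100.0 × 0.03313 = 3.313.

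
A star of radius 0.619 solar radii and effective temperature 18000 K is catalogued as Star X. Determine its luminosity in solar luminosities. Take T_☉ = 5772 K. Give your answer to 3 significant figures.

L/L_☉ = (R/R_☉)² (T/T_☉)⁴ = (0.619)² × (18000/5772)⁴
       = 0.3832 × (3.119)⁴ = 0.3832 × 94.58 = 36.24.

36.2 solar luminosities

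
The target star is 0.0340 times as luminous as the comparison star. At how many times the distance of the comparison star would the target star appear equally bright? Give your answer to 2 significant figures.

Equal flux requires L_t/d_t² = L_c/d_c², so d_t/d_c = √(L_t/L_c)
= √(0.0340) = 0.1844.

0.18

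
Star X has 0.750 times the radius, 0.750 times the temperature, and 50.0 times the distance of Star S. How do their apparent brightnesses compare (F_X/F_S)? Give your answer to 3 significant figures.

7.12×10^-5

L_X/L_S = (R_X/R_S)²(T_X/T_S)⁴ = (0.750)² × (0.750)⁴ = 0.1780.
F_X/F_S = (L_X/L_S)/(d_X/d_S)² = 0.1780 / (50.0)² = 7.119×10^-5.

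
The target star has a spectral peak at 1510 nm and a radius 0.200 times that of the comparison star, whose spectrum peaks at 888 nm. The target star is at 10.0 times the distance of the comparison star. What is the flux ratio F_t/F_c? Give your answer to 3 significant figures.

4.78×10^-5

Wien's law: T_t/T_c = λ_c/λ_t = 888/1510 = 0.5881.
L_t/L_c = (R_t/R_c)²(T_t/T_c)⁴ = (0.200)²(0.5881)⁴ = 0.004784.
F_t/F_c = (L_t/L_c)/(d_t/d_c)² = 0.004784/(10.0)² = 4.784×10^-5.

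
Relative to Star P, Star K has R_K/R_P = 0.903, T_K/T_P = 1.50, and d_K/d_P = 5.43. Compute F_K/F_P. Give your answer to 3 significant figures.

0.140

L_K/L_P = (R_K/R_P)²(T_K/T_P)⁴ = (0.903)² × (1.50)⁴ = 4.128.
F_K/F_P = (L_K/L_P)/(d_K/d_P)² = 4.128 / (5.43)² = 0.1400.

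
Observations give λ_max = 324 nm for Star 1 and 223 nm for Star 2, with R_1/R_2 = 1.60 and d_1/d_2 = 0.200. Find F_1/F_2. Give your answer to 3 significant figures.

14.4

Wien's law: T_1/T_2 = λ_2/λ_1 = 223/324 = 0.6883.
L_1/L_2 = (R_1/R_2)²(T_1/T_2)⁴ = (1.60)²(0.6883)⁴ = 0.5745.
F_1/F_2 = (L_1/L_2)/(d_1/d_2)² = 0.5745/(0.200)² = 14.36.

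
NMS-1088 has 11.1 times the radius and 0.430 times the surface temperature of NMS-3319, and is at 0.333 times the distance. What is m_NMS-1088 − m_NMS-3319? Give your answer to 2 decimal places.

-3.95

L_NMS-1088/L_NMS-3319 = (11.1)²(0.430)⁴ = 4.212.
F_NMS-1088/F_NMS-3319 = (L_NMS-1088/L_NMS-3319)/(d_NMS-1088/d_NMS-3319)² = 4.212/0.1109 = 37.99.
m_NMS-1088 − m_NMS-3319 = −2.5 log₁₀(37.99) = -3.95.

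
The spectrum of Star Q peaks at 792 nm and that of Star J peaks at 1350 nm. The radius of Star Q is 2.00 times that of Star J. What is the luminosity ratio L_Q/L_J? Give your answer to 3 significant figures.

Wien's law gives T ∝ 1/λ_max, so T_Q/T_J = λ_J/λ_Q = 1350/792 = 1.705.
Then L ∝ R²T⁴ gives L_Q/L_J = (2.00)² × (1.705)⁴ = 4.000 × 8.442 = 33.77.

33.8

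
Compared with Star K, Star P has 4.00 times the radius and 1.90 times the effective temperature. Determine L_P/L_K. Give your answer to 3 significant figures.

209

From the Stefan–Boltzmann law, L ∝ R²T⁴, so
L_P/L_K = (R_P/R_K)² (T_P/T_K)⁴ = (4.00)² × (1.90)⁴ = 16.00 × 13.03 = 208.5.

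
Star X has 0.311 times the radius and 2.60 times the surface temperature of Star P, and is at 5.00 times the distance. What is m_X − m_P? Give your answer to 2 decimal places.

1.88

L_X/L_P = (0.311)²(2.60)⁴ = 4.420.
F_X/F_P = (L_X/L_P)/(d_X/d_P)² = 4.420/25.00 = 0.1768.
m_X − m_P = −2.5 log₁₀(0.1768) = 1.88.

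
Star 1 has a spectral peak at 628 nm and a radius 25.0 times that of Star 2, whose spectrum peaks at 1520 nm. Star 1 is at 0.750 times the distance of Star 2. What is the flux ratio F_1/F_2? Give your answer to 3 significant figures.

3.81×10^4

Wien's law: T_1/T_2 = λ_2/λ_1 = 1520/628 = 2.420.
L_1/L_2 = (R_1/R_2)²(T_1/T_2)⁴ = (25.0)²(2.420)⁴ = 2.145×10^4.
F_1/F_2 = (L_1/L_2)/(d_1/d_2)² = 2.145×10^4/(0.750)² = 3.813×10^4.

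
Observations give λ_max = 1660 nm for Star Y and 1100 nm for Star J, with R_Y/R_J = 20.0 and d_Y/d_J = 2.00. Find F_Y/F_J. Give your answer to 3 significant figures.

19.3

Wien's law: T_Y/T_J = λ_J/λ_Y = 1100/1660 = 0.6627.
L_Y/L_J = (R_Y/R_J)²(T_Y/T_J)⁴ = (20.0)²(0.6627)⁴ = 77.13.
F_Y/F_J = (L_Y/L_J)/(d_Y/d_J)² = 77.13/(2.00)² = 19.28.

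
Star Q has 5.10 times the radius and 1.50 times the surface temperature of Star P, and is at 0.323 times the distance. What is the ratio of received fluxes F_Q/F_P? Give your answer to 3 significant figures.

L_Q/L_P = (R_Q/R_P)²(T_Q/T_P)⁴ = (5.10)² × (1.50)⁴ = 131.7.
F_Q/F_P = (L_Q/L_P)/(d_Q/d_P)² = 131.7 / (0.323)² = 1262.

1.26×10^3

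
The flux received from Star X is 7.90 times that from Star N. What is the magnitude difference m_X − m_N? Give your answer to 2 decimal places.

-2.24

m_X − m_N = −2.5 log₁₀(F_X/F_N) = −2.5 log₁₀(7.90) = −2.5 × (0.898) = -2.244.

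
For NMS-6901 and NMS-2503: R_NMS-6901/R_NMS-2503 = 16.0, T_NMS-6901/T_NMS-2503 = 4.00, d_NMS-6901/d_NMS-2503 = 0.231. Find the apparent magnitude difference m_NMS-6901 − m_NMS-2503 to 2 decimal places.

-15.22

L_NMS-6901/L_NMS-2503 = (16.0)²(4.00)⁴ = 6.554×10^4.
F_NMS-6901/F_NMS-2503 = (L_NMS-6901/L_NMS-2503)/(d_NMS-6901/d_NMS-2503)² = 6.554×10^4/0.05336 = 1.228×10^6.
m_NMS-6901 − m_NMS-2503 = −2.5 log₁₀(1.228×10^6) = -15.22.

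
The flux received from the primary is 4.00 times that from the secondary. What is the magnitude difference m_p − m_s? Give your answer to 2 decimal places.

m_p − m_s = −2.5 log₁₀(F_p/F_s) = −2.5 log₁₀(4.00) = −2.5 × (0.602) = -1.505.

-1.51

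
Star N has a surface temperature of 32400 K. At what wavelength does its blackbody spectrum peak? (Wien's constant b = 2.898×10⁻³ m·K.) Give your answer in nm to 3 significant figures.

89.4 nm

λ_max = b/T = 2.898×10⁻³ / 32400 = 8.94×10^-8 m = 89.44 nm.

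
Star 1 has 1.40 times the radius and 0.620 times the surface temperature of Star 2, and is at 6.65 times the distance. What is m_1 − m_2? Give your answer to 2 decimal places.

L_1/L_2 = (1.40)²(0.620)⁴ = 0.2896.
F_1/F_2 = (L_1/L_2)/(d_1/d_2)² = 0.2896/44.22 = 0.006549.
m_1 − m_2 = −2.5 log₁₀(0.006549) = 5.46.

5.46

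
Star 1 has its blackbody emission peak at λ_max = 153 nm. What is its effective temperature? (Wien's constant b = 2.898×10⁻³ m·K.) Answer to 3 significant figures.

T = b/λ_max = 2.898×10⁻³ / (153×10⁻⁹) = 1.894×10^4 K.

1.89×10^4 K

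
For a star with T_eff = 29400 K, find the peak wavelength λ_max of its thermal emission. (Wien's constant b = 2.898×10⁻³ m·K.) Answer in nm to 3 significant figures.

λ_max = b/T = 2.898×10⁻³ / 29400 = 9.86×10^-8 m = 98.57 nm.

98.6 nm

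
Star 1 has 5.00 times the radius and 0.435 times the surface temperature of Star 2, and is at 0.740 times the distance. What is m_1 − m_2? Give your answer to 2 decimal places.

L_1/L_2 = (5.00)²(0.435)⁴ = 0.8952.
F_1/F_2 = (L_1/L_2)/(d_1/d_2)² = 0.8952/0.5476 = 1.635.
m_1 − m_2 = −2.5 log₁₀(1.635) = -0.53.

-0.53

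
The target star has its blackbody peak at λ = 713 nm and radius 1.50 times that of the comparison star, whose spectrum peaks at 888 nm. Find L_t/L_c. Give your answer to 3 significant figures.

Wien's law gives T ∝ 1/λ_max, so T_t/T_c = λ_c/λ_t = 888/713 = 1.245.
Then L ∝ R²T⁴ gives L_t/L_c = (1.50)² × (1.245)⁴ = 2.250 × 2.406 = 5.413.

5.41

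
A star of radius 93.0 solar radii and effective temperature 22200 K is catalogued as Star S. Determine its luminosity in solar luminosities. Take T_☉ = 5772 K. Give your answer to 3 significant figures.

1.89×10^6 solar luminosities

L/L_☉ = (R/R_☉)² (T/T_☉)⁴ = (93.0)² × (22200/5772)⁴
       = 8649 × (3.846)⁴ = 8649 × 218.8 = 1.893×10^6.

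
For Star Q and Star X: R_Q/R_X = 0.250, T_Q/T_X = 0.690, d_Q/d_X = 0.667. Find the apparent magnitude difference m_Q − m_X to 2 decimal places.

3.74

L_Q/L_X = (0.250)²(0.690)⁴ = 0.01417.
F_Q/F_X = (L_Q/L_X)/(d_Q/d_X)² = 0.01417/0.4449 = 0.03184.
m_Q − m_X = −2.5 log₁₀(0.03184) = 3.74.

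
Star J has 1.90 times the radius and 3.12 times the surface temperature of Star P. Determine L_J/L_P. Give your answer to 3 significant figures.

From the Stefan–Boltzmann law, L ∝ R²T⁴, so
L_J/L_P = (R_J/R_P)² (T_J/T_P)⁴ = (1.90)² × (3.12)⁴ = 3.610 × 94.76 = 342.1.

342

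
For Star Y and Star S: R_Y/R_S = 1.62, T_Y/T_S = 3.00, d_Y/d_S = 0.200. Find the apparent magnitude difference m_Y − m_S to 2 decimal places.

-9.31

L_Y/L_S = (1.62)²(3.00)⁴ = 212.6.
F_Y/F_S = (L_Y/L_S)/(d_Y/d_S)² = 212.6/0.04000 = 5314.
m_Y − m_S = −2.5 log₁₀(5314) = -9.31.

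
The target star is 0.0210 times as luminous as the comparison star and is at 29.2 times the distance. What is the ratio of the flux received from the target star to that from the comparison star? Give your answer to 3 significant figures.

F = L/(4πd²), so F_t/F_c = (L_t/L_c) / (d_t/d_c)²
= 0.0210 / (29.2)² = 0.0210 / 852.6 = 2.463×10^-5.

2.46×10^-5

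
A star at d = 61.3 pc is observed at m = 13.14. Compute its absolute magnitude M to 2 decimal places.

9.20

M = m − 5 log₁₀(d/10 pc) = 13.14 − 5 log₁₀(61.3/10)
  = 13.14 − 5 × 0.787 = 13.14 − 3.94 = 9.20.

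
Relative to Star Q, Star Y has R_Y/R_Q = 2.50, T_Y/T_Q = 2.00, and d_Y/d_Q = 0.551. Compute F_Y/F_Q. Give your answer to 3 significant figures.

L_Y/L_Q = (R_Y/R_Q)²(T_Y/T_Q)⁴ = (2.50)² × (2.00)⁴ = 100.0.
F_Y/F_Q = (L_Y/L_Q)/(d_Y/d_Q)² = 100.0 / (0.551)² = 329.4.

329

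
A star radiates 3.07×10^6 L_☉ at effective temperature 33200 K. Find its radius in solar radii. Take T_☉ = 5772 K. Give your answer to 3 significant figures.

R/R_☉ = √(L/L_☉) / (T/T_☉)² = √(3.07×10^6) / (5.752)²
       = 1752 / 33.08 = 52.96.

53.0 solar radii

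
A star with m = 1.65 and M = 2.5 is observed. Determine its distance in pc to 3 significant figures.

6.76 pc

m − M = 5 log₁₀(d/10 pc)
1.65 − (2.5) = -0.85 = 5 log₁₀(d/10)
d = 10 × 10^(-0.85/5) = 10 × 10^-0.170 = 6.761 pc.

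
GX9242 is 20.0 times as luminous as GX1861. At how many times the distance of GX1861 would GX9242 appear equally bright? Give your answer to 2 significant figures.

4.5

Equal flux requires L_GX9242/d_GX9242² = L_GX1861/d_GX1861², so d_GX9242/d_GX1861 = √(L_GX9242/L_GX1861)
= √(20.0) = 4.472.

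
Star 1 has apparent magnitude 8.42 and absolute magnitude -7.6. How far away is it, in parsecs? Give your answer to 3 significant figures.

1.60×10^4 pc

m − M = 5 log₁₀(d/10 pc)
8.42 − (-7.6) = 16.02 = 5 log₁₀(d/10)
d = 10 × 10^(16.02/5) = 10 × 10^3.204 = 1.600×10^4 pc.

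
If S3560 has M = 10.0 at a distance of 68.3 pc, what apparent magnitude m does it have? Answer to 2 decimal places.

m = M + 5 log₁₀(d/10 pc) = 10.0 + 5 log₁₀(68.3/10)
  = 10.0 + 5 × 0.834 = 10.0 + 4.17 = 14.17.

14.17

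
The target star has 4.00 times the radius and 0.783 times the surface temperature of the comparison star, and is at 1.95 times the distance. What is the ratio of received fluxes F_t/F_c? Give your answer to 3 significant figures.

L_t/L_c = (R_t/R_c)²(T_t/T_c)⁴ = (4.00)² × (0.783)⁴ = 6.014.
F_t/F_c = (L_t/L_c)/(d_t/d_c)² = 6.014 / (1.95)² = 1.582.

1.58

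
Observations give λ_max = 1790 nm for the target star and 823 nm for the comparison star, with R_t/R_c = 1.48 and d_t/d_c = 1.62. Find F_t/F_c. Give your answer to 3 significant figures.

0.0373

Wien's law: T_t/T_c = λ_c/λ_t = 823/1790 = 0.4598.
L_t/L_c = (R_t/R_c)²(T_t/T_c)⁴ = (1.48)²(0.4598)⁴ = 0.09788.
F_t/F_c = (L_t/L_c)/(d_t/d_c)² = 0.09788/(1.62)² = 0.03730.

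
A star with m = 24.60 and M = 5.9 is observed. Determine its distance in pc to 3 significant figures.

5.50×10^4 pc

m − M = 5 log₁₀(d/10 pc)
24.60 − (5.9) = 18.70 = 5 log₁₀(d/10)
d = 10 × 10^(18.70/5) = 10 × 10^3.740 = 5.495×10^4 pc.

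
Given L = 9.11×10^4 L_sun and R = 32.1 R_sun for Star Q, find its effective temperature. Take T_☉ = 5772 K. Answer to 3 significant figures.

1.77×10^4 K

T/T_☉ = (L/L_☉)^(1/4) / (R/R_☉)^(1/2)
T = 5772 × (9.11×10^4)^(1/4) / √(32.1) = 5772 × 17.37 / 5.666 = 1.770×10^4 K.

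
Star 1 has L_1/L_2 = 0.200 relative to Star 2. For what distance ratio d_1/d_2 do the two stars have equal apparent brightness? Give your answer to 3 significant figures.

Equal flux requires L_1/d_1² = L_2/d_2², so d_1/d_2 = √(L_1/L_2)
= √(0.200) = 0.4472.

0.447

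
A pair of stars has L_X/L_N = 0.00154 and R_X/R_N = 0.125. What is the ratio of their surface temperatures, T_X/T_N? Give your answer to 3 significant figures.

0.560

L ∝ R²T⁴ gives T ∝ (L/R²)^(1/4), so
T_X/T_N = (0.00154 / 0.125²)^(1/4) = (0.09856)^(1/4) = 0.5603.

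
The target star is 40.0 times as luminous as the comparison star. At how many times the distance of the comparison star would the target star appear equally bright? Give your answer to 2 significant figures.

Equal flux requires L_t/d_t² = L_c/d_c², so d_t/d_c = √(L_t/L_c)
= √(40.0) = 6.325.

6.3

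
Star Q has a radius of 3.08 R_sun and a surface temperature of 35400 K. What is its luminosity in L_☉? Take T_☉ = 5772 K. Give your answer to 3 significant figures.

L/L_☉ = (R/R_☉)² (T/T_☉)⁴ = (3.08)² × (35400/5772)⁴
       = 9.486 × (6.133)⁴ = 9.486 × 1415 = 1.342×10^4.

1.34×10^4 L_☉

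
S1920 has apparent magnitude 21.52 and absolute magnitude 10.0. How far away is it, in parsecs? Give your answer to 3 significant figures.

2.01×10^3 pc

m − M = 5 log₁₀(d/10 pc)
21.52 − (10.0) = 11.52 = 5 log₁₀(d/10)
d = 10 × 10^(11.52/5) = 10 × 10^2.304 = 2014 pc.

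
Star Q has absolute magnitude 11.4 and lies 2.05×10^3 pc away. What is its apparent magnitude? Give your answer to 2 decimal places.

22.96

m = M + 5 log₁₀(d/10 pc) = 11.4 + 5 log₁₀(2.05×10^3/10)
  = 11.4 + 5 × 2.312 = 11.4 + 11.56 = 22.96.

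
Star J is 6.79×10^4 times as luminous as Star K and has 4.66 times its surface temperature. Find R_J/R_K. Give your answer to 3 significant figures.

12.0

L ∝ R²T⁴ gives R ∝ √L / T², so
R_J/R_K = √(6.79×10^4) / (4.66)² = 260.6 / 21.72 = 12.00.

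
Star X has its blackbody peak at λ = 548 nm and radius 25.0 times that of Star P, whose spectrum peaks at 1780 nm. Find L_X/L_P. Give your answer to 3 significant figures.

Wien's law gives T ∝ 1/λ_max, so T_X/T_P = λ_P/λ_X = 1780/548 = 3.248.
Then L ∝ R²T⁴ gives L_X/L_P = (25.0)² × (3.248)⁴ = 625.0 × 111.3 = 6.957×10^4.

6.96×10^4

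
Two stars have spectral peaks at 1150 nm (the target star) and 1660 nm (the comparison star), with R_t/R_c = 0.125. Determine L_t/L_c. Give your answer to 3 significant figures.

Wien's law gives T ∝ 1/λ_max, so T_t/T_c = λ_c/λ_t = 1660/1150 = 1.443.
Then L ∝ R²T⁴ gives L_t/L_c = (0.125)² × (1.443)⁴ = 0.01562 × 4.342 = 0.06784.

0.0678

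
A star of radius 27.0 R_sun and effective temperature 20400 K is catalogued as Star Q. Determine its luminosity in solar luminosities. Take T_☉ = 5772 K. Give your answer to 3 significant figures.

L/L_☉ = (R/R_☉)² (T/T_☉)⁴ = (27.0)² × (20400/5772)⁴
       = 729.0 × (3.534)⁴ = 729.0 × 156.0 = 1.137×10^5.

1.14×10^5 solar luminosities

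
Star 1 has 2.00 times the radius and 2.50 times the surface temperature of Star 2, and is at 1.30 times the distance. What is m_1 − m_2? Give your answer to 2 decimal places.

L_1/L_2 = (2.00)²(2.50)⁴ = 156.2.
F_1/F_2 = (L_1/L_2)/(d_1/d_2)² = 156.2/1.690 = 92.46.
m_1 − m_2 = −2.5 log₁₀(92.46) = -4.91.

-4.91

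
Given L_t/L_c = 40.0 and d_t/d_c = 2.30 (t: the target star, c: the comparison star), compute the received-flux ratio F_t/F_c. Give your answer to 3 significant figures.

F = L/(4πd²), so F_t/F_c = (L_t/L_c) / (d_t/d_c)²
= 40.0 / (2.30)² = 40.0 / 5.290 = 7.561.

7.56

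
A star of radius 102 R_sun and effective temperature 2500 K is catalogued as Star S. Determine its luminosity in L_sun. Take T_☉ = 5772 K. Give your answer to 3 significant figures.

366 L_sun

L/L_☉ = (R/R_☉)² (T/T_☉)⁴ = (102)² × (2500/5772)⁴
       = 1.040×10^4 × (0.4331)⁴ = 1.040×10^4 × 0.03519 = 366.1.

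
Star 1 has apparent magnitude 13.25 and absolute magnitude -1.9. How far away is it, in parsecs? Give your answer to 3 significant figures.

m − M = 5 log₁₀(d/10 pc)
13.25 − (-1.9) = 15.15 = 5 log₁₀(d/10)
d = 10 × 10^(15.15/5) = 10 × 10^3.030 = 1.072×10^4 pc.

1.07×10^4 pc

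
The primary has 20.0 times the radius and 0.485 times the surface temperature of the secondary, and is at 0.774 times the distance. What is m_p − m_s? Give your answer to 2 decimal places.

-3.92

L_p/L_s = (20.0)²(0.485)⁴ = 22.13.
F_p/F_s = (L_p/L_s)/(d_p/d_s)² = 22.13/0.5991 = 36.94.
m_p − m_s = −2.5 log₁₀(36.94) = -3.92.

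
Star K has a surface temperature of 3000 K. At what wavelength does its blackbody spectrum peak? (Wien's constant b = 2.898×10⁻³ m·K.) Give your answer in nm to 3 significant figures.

λ_max = b/T = 2.898×10⁻³ / 3000 = 9.66×10^-7 m = 966.0 nm.

966 nm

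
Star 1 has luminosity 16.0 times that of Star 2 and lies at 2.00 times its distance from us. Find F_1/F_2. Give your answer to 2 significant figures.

F = L/(4πd²), so F_1/F_2 = (L_1/L_2) / (d_1/d_2)²
= 16.0 / (2.00)² = 16.0 / 4.000 = 4.000.

4.0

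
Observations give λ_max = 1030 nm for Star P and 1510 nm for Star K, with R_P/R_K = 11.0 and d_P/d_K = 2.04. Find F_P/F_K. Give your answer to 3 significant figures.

134

Wien's law: T_P/T_K = λ_K/λ_P = 1510/1030 = 1.466.
L_P/L_K = (R_P/R_K)²(T_P/T_K)⁴ = (11.0)²(1.466)⁴ = 558.9.
F_P/F_K = (L_P/L_K)/(d_P/d_K)² = 558.9/(2.04)² = 134.3.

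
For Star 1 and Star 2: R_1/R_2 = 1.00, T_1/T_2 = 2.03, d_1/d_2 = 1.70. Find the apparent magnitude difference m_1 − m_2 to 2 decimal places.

L_1/L_2 = (1.00)²(2.03)⁴ = 16.98.
F_1/F_2 = (L_1/L_2)/(d_1/d_2)² = 16.98/2.890 = 5.876.
m_1 − m_2 = −2.5 log₁₀(5.876) = -1.92.

-1.92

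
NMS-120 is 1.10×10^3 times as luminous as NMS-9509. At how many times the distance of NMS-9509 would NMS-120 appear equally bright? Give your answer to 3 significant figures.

Equal flux requires L_NMS-120/d_NMS-120² = L_NMS-9509/d_NMS-9509², so d_NMS-120/d_NMS-9509 = √(L_NMS-120/L_NMS-9509)
= √(1.10×10^3) = 33.17.

33.2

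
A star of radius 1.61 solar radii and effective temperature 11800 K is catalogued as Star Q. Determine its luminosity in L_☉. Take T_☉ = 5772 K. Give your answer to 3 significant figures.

45.3 L_☉

L/L_☉ = (R/R_☉)² (T/T_☉)⁴ = (1.61)² × (11800/5772)⁴
       = 2.592 × (2.044)⁴ = 2.592 × 17.47 = 45.28.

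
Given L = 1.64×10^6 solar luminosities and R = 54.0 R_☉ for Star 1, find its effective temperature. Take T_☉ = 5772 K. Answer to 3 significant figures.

T/T_☉ = (L/L_☉)^(1/4) / (R/R_☉)^(1/2)
T = 5772 × (1.64×10^6)^(1/4) / √(54.0) = 5772 × 35.79 / 7.348 = 2.811×10^4 K.

2.81×10^4 K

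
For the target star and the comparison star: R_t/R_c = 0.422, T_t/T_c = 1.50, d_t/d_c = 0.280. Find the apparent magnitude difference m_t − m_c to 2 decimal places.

-2.65

L_t/L_c = (0.422)²(1.50)⁴ = 0.9016.
F_t/F_c = (L_t/L_c)/(d_t/d_c)² = 0.9016/0.07840 = 11.50.
m_t − m_c = −2.5 log₁₀(11.50) = -2.65.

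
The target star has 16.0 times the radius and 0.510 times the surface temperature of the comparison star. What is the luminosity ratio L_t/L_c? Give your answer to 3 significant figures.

From the Stefan–Boltzmann law, L ∝ R²T⁴, so
L_t/L_c = (R_t/R_c)² (T_t/T_c)⁴ = (16.0)² × (0.510)⁴ = 256.0 × 0.06765 = 17.32.

17.3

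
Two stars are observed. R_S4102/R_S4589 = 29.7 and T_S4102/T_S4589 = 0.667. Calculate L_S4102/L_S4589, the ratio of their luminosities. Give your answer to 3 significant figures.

From the Stefan–Boltzmann law, L ∝ R²T⁴, so
L_S4102/L_S4589 = (R_S4102/R_S4589)² (T_S4102/T_S4589)⁴ = (29.7)² × (0.667)⁴ = 882.1 × 0.1979 = 174.6.

175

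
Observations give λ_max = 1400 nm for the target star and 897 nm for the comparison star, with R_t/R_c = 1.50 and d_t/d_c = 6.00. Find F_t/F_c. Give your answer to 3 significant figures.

0.0105

Wien's law: T_t/T_c = λ_c/λ_t = 897/1400 = 0.6407.
L_t/L_c = (R_t/R_c)²(T_t/T_c)⁴ = (1.50)²(0.6407)⁴ = 0.3792.
F_t/F_c = (L_t/L_c)/(d_t/d_c)² = 0.3792/(6.00)² = 0.01053.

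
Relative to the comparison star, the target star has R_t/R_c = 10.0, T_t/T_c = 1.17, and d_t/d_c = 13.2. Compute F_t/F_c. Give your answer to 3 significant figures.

1.08

L_t/L_c = (R_t/R_c)²(T_t/T_c)⁴ = (10.0)² × (1.17)⁴ = 187.4.
F_t/F_c = (L_t/L_c)/(d_t/d_c)² = 187.4 / (13.2)² = 1.075.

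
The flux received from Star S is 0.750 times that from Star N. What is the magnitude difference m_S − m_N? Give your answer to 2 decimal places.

m_S − m_N = −2.5 log₁₀(F_S/F_N) = −2.5 log₁₀(0.750) = −2.5 × (-0.125) = 0.312.

0.31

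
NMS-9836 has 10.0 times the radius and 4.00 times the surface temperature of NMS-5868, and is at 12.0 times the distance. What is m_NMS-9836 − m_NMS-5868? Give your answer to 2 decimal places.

-5.62

L_NMS-9836/L_NMS-5868 = (10.0)²(4.00)⁴ = 2.560×10^4.
F_NMS-9836/F_NMS-5868 = (L_NMS-9836/L_NMS-5868)/(d_NMS-9836/d_NMS-5868)² = 2.560×10^4/144.0 = 177.8.
m_NMS-9836 − m_NMS-5868 = −2.5 log₁₀(177.8) = -5.62.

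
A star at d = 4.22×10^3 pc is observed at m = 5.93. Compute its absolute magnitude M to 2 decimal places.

-7.20

M = m − 5 log₁₀(d/10 pc) = 5.93 − 5 log₁₀(4.22×10^3/10)
  = 5.93 − 5 × 2.625 = 5.93 − 13.13 = -7.20.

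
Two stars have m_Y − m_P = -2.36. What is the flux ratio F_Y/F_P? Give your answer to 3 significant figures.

F_Y/F_P = 10^(−(m_Y − m_P)/2.5) = 10^(2.36/2.5) = 10^0.944 = 8.790.

8.79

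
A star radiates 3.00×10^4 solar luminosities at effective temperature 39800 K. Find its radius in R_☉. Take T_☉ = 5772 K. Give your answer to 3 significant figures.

R/R_☉ = √(L/L_☉) / (T/T_☉)² = √(3.00×10^4) / (6.895)²
       = 173.2 / 47.55 = 3.643.

3.64 R_☉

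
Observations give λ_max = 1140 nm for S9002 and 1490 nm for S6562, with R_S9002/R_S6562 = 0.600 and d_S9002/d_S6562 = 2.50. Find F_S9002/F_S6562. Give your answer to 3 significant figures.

Wien's law: T_S9002/T_S6562 = λ_S6562/λ_S9002 = 1490/1140 = 1.307.
L_S9002/L_S6562 = (R_S9002/R_S6562)²(T_S9002/T_S6562)⁴ = (0.600)²(1.307)⁴ = 1.051.
F_S9002/F_S6562 = (L_S9002/L_S6562)/(d_S9002/d_S6562)² = 1.051/(2.50)² = 0.1681.

0.168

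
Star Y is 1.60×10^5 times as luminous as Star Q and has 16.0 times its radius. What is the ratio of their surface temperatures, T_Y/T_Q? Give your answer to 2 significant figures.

5.0

L ∝ R²T⁴ gives T ∝ (L/R²)^(1/4), so
T_Y/T_Q = (1.60×10^5 / 16.0²)^(1/4) = (625.0)^(1/4) = 5.000.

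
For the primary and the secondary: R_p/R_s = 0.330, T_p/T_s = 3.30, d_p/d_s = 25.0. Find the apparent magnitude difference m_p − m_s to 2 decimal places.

4.21

L_p/L_s = (0.330)²(3.30)⁴ = 12.91.
F_p/F_s = (L_p/L_s)/(d_p/d_s)² = 12.91/625.0 = 0.02066.
m_p − m_s = −2.5 log₁₀(0.02066) = 4.21.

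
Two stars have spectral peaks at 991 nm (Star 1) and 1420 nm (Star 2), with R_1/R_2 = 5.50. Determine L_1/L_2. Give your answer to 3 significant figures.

Wien's law gives T ∝ 1/λ_max, so T_1/T_2 = λ_2/λ_1 = 1420/991 = 1.433.
Then L ∝ R²T⁴ gives L_1/L_2 = (5.50)² × (1.433)⁴ = 30.25 × 4.216 = 127.5.

128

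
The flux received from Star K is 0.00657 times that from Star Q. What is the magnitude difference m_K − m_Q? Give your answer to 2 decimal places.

5.46

m_K − m_Q = −2.5 log₁₀(F_K/F_Q) = −2.5 log₁₀(0.00657) = −2.5 × (-2.182) = 5.456.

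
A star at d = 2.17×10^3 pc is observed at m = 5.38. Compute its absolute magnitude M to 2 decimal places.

M = m − 5 log₁₀(d/10 pc) = 5.38 − 5 log₁₀(2.17×10^3/10)
  = 5.38 − 5 × 2.336 = 5.38 − 11.68 = -6.30.

-6.30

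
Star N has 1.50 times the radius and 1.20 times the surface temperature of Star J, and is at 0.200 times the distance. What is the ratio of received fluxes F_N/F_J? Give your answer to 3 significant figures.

117

L_N/L_J = (R_N/R_J)²(T_N/T_J)⁴ = (1.50)² × (1.20)⁴ = 4.666.
F_N/F_J = (L_N/L_J)/(d_N/d_J)² = 4.666 / (0.200)² = 116.6.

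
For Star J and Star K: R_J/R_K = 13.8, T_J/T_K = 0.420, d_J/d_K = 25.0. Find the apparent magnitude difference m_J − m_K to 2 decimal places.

5.06

L_J/L_K = (13.8)²(0.420)⁴ = 5.926.
F_J/F_K = (L_J/L_K)/(d_J/d_K)² = 5.926/625.0 = 0.009481.
m_J − m_K = −2.5 log₁₀(0.009481) = 5.06.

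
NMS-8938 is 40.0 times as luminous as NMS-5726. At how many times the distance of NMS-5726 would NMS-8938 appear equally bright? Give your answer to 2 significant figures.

6.3

Equal flux requires L_NMS-8938/d_NMS-8938² = L_NMS-5726/d_NMS-5726², so d_NMS-8938/d_NMS-5726 = √(L_NMS-8938/L_NMS-5726)
= √(40.0) = 6.325.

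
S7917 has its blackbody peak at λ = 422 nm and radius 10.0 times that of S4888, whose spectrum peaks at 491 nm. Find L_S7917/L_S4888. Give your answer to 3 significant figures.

Wien's law gives T ∝ 1/λ_max, so T_S7917/T_S4888 = λ_S4888/λ_S7917 = 491/422 = 1.164.
Then L ∝ R²T⁴ gives L_S7917/L_S4888 = (10.0)² × (1.164)⁴ = 100.0 × 1.833 = 183.3.

183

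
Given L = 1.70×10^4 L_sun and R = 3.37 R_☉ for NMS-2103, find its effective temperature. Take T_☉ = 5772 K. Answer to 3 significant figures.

T/T_☉ = (L/L_☉)^(1/4) / (R/R_☉)^(1/2)
T = 5772 × (1.70×10^4)^(1/4) / √(3.37) = 5772 × 11.42 / 1.836 = 3.590×10^4 K.

3.59×10^4 K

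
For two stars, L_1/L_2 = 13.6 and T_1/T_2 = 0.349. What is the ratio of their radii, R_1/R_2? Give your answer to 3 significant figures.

L ∝ R²T⁴ gives R ∝ √L / T², so
R_1/R_2 = √(13.6) / (0.349)² = 3.688 / 0.1218 = 30.28.

30.3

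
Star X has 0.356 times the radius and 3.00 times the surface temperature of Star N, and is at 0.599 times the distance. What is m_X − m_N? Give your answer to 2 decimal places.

-3.64

L_X/L_N = (0.356)²(3.00)⁴ = 10.27.
F_X/F_N = (L_X/L_N)/(d_X/d_N)² = 10.27/0.3588 = 28.61.
m_X − m_N = −2.5 log₁₀(28.61) = -3.64.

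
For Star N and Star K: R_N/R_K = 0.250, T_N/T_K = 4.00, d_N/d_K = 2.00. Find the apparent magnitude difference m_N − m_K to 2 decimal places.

-1.51

L_N/L_K = (0.250)²(4.00)⁴ = 16.00.
F_N/F_K = (L_N/L_K)/(d_N/d_K)² = 16.00/4.000 = 4.000.
m_N − m_K = −2.5 log₁₀(4.000) = -1.51.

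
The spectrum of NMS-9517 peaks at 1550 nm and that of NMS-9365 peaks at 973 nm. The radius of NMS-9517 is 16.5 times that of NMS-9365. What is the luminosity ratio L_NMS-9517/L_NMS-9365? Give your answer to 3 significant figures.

42.3

Wien's law gives T ∝ 1/λ_max, so T_NMS-9517/T_NMS-9365 = λ_NMS-9365/λ_NMS-9517 = 973/1550 = 0.6277.
Then L ∝ R²T⁴ gives L_NMS-9517/L_NMS-9365 = (16.5)² × (0.6277)⁴ = 272.2 × 0.1553 = 42.28.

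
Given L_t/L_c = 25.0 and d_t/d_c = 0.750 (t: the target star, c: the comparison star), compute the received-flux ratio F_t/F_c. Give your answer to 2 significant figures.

44

F = L/(4πd²), so F_t/F_c = (L_t/L_c) / (d_t/d_c)²
= 25.0 / (0.750)² = 25.0 / 0.5625 = 44.44.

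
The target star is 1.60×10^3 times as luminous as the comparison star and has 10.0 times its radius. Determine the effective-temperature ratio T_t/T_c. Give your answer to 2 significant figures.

L ∝ R²T⁴ gives T ∝ (L/R²)^(1/4), so
T_t/T_c = (1.60×10^3 / 10.0²)^(1/4) = (16.00)^(1/4) = 2.000.

2.0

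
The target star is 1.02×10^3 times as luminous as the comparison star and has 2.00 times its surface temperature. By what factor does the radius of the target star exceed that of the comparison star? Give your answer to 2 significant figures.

8.0

L ∝ R²T⁴ gives R ∝ √L / T², so
R_t/R_c = √(1.02×10^3) / (2.00)² = 31.94 / 4.000 = 7.984.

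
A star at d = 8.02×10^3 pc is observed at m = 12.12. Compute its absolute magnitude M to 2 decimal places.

-2.40

M = m − 5 log₁₀(d/10 pc) = 12.12 − 5 log₁₀(8.02×10^3/10)
  = 12.12 − 5 × 2.904 = 12.12 − 14.52 = -2.40.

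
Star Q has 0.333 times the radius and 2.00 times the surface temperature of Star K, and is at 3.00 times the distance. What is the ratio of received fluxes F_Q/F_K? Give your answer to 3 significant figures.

0.197

L_Q/L_K = (R_Q/R_K)²(T_Q/T_K)⁴ = (0.333)² × (2.00)⁴ = 1.774.
F_Q/F_K = (L_Q/L_K)/(d_Q/d_K)² = 1.774 / (3.00)² = 0.1971.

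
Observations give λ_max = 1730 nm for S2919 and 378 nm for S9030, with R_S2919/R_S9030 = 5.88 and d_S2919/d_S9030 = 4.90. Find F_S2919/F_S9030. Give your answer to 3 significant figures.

0.00328

Wien's law: T_S2919/T_S9030 = λ_S9030/λ_S2919 = 378/1730 = 0.2185.
L_S2919/L_S9030 = (R_S2919/R_S9030)²(T_S2919/T_S9030)⁴ = (5.88)²(0.2185)⁴ = 0.07880.
F_S2919/F_S9030 = (L_S2919/L_S9030)/(d_S2919/d_S9030)² = 0.07880/(4.90)² = 0.003282.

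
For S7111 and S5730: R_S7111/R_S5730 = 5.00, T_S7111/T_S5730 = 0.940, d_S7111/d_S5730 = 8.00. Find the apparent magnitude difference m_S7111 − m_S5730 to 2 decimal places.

1.29

L_S7111/L_S5730 = (5.00)²(0.940)⁴ = 19.52.
F_S7111/F_S5730 = (L_S7111/L_S5730)/(d_S7111/d_S5730)² = 19.52/64.00 = 0.3050.
m_S7111 − m_S5730 = −2.5 log₁₀(0.3050) = 1.29.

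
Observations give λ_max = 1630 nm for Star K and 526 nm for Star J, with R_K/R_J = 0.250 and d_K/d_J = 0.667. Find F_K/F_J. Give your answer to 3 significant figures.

0.00152

Wien's law: T_K/T_J = λ_J/λ_K = 526/1630 = 0.3227.
L_K/L_J = (R_K/R_J)²(T_K/T_J)⁴ = (0.250)²(0.3227)⁴ = 6.778×10^-4.
F_K/F_J = (L_K/L_J)/(d_K/d_J)² = 6.778×10^-4/(0.667)² = 0.001523.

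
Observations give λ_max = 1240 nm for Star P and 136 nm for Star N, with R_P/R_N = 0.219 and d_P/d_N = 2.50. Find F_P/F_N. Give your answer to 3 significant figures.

Wien's law: T_P/T_N = λ_N/λ_P = 136/1240 = 0.1097.
L_P/L_N = (R_P/R_N)²(T_P/T_N)⁴ = (0.219)²(0.1097)⁴ = 6.940×10^-6.
F_P/F_N = (L_P/L_N)/(d_P/d_N)² = 6.940×10^-6/(2.50)² = 1.110×10^-6.

1.11×10^-6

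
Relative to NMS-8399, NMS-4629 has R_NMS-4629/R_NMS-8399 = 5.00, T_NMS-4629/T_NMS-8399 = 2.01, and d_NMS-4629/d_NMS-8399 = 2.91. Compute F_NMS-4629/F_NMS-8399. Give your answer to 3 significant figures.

48.2

L_NMS-4629/L_NMS-8399 = (R_NMS-4629/R_NMS-8399)²(T_NMS-4629/T_NMS-8399)⁴ = (5.00)² × (2.01)⁴ = 408.1.
F_NMS-4629/F_NMS-8399 = (L_NMS-4629/L_NMS-8399)/(d_NMS-4629/d_NMS-8399)² = 408.1 / (2.91)² = 48.19.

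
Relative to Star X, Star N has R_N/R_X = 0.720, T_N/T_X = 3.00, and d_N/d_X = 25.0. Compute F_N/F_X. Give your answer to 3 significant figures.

0.0672

L_N/L_X = (R_N/R_X)²(T_N/T_X)⁴ = (0.720)² × (3.00)⁴ = 41.99.
F_N/F_X = (L_N/L_X)/(d_N/d_X)² = 41.99 / (25.0)² = 0.06718.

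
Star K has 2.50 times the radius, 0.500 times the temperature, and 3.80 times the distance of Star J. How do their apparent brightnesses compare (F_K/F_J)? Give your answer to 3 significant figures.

0.0271

L_K/L_J = (R_K/R_J)²(T_K/T_J)⁴ = (2.50)² × (0.500)⁴ = 0.3906.
F_K/F_J = (L_K/L_J)/(d_K/d_J)² = 0.3906 / (3.80)² = 0.02705.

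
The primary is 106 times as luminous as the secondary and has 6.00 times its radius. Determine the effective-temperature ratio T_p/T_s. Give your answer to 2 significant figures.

1.3

L ∝ R²T⁴ gives T ∝ (L/R²)^(1/4), so
T_p/T_s = (106 / 6.00²)^(1/4) = (2.944)^(1/4) = 1.310.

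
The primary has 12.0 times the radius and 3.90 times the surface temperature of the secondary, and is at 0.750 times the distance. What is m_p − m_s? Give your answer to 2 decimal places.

L_p/L_s = (12.0)²(3.90)⁴ = 3.331×10^4.
F_p/F_s = (L_p/L_s)/(d_p/d_s)² = 3.331×10^4/0.5625 = 5.922×10^4.
m_p − m_s = −2.5 log₁₀(5.922×10^4) = -11.93.

-11.93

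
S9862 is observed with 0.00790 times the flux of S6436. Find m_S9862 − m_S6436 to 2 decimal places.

5.26

m_S9862 − m_S6436 = −2.5 log₁₀(F_S9862/F_S6436) = −2.5 log₁₀(0.00790) = −2.5 × (-2.102) = 5.256.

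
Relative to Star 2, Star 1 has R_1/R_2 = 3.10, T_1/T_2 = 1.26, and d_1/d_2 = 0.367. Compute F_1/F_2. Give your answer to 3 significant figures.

180

L_1/L_2 = (R_1/R_2)²(T_1/T_2)⁴ = (3.10)² × (1.26)⁴ = 24.22.
F_1/F_2 = (L_1/L_2)/(d_1/d_2)² = 24.22 / (0.367)² = 179.8.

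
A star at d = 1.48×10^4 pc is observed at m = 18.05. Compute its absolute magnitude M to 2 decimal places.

M = m − 5 log₁₀(d/10 pc) = 18.05 − 5 log₁₀(1.48×10^4/10)
  = 18.05 − 5 × 3.170 = 18.05 − 15.85 = 2.20.

2.20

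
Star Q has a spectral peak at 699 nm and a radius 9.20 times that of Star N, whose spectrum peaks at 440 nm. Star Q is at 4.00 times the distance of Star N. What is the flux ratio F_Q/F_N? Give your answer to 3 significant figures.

0.831

Wien's law: T_Q/T_N = λ_N/λ_Q = 440/699 = 0.6295.
L_Q/L_N = (R_Q/R_N)²(T_Q/T_N)⁴ = (9.20)²(0.6295)⁴ = 13.29.
F_Q/F_N = (L_Q/L_N)/(d_Q/d_N)² = 13.29/(4.00)² = 0.8305.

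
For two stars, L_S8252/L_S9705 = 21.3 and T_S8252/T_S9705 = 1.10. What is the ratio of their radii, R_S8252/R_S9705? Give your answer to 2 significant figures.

L ∝ R²T⁴ gives R ∝ √L / T², so
R_S8252/R_S9705 = √(21.3) / (1.10)² = 4.615 / 1.210 = 3.814.

3.8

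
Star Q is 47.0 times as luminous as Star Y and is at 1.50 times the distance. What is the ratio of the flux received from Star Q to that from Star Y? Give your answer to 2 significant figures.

F = L/(4πd²), so F_Q/F_Y = (L_Q/L_Y) / (d_Q/d_Y)²
= 47.0 / (1.50)² = 47.0 / 2.250 = 20.89.

21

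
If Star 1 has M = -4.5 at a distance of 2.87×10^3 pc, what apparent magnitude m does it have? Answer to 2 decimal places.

m = M + 5 log₁₀(d/10 pc) = -4.5 + 5 log₁₀(2.87×10^3/10)
  = -4.5 + 5 × 2.458 = -4.5 + 12.29 = 7.79.

7.79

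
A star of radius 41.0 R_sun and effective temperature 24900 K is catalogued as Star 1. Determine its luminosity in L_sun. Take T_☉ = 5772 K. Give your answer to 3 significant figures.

L/L_☉ = (R/R_☉)² (T/T_☉)⁴ = (41.0)² × (24900/5772)⁴
       = 1681 × (4.314)⁴ = 1681 × 346.3 = 5.822×10^5.

5.82×10^5 L_sun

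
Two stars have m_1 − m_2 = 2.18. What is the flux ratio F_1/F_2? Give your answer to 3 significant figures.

F_1/F_2 = 10^(−(m_1 − m_2)/2.5) = 10^(-2.18/2.5) = 10^-0.872 = 0.1343.

0.134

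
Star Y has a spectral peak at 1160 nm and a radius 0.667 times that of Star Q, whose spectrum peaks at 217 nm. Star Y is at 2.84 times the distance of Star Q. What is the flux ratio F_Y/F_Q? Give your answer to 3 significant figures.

Wien's law: T_Y/T_Q = λ_Q/λ_Y = 217/1160 = 0.1871.
L_Y/L_Q = (R_Y/R_Q)²(T_Y/T_Q)⁴ = (0.667)²(0.1871)⁴ = 5.448×10^-4.
F_Y/F_Q = (L_Y/L_Q)/(d_Y/d_Q)² = 5.448×10^-4/(2.84)² = 6.755×10^-5.

6.75×10^-5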